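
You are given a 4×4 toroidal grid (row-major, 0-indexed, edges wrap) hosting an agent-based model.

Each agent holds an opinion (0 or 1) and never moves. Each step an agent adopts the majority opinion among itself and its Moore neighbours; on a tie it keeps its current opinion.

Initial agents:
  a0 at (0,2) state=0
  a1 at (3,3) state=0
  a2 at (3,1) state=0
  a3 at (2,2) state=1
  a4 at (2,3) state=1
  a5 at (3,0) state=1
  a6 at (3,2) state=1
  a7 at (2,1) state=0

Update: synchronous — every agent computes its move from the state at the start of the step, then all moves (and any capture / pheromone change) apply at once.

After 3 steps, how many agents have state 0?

2

t=1: a0@(0,2):0 a1@(3,3):1 a2@(3,1):0 a3@(2,2):1 a4@(2,3):1 a5@(3,0):0 a6@(3,2):0 a7@(2,1):1
t=2: a0@(0,2):0 a1@(3,3):1 a2@(3,1):0 a3@(2,2):1 a4@(2,3):1 a5@(3,0):1 a6@(3,2):1 a7@(2,1):0
t=3: a0@(0,2):0 a1@(3,3):1 a2@(3,1):0 a3@(2,2):1 a4@(2,3):1 a5@(3,0):1 a6@(3,2):1 a7@(2,1):1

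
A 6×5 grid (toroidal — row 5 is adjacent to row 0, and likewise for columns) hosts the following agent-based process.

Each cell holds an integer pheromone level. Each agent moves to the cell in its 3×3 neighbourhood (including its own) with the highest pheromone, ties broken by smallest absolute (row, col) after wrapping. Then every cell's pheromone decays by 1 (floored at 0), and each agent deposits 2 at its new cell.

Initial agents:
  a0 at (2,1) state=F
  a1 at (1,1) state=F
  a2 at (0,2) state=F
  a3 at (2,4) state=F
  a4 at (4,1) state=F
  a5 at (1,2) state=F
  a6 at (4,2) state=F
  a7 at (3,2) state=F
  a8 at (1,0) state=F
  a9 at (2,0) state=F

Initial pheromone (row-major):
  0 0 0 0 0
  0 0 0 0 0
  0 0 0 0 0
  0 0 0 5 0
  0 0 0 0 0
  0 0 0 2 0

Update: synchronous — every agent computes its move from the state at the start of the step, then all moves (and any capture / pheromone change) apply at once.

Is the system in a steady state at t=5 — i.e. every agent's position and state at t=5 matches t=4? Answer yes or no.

yes

t=1: a0@(1,0) a1@(0,0) a2@(5,3) a3@(3,3) a4@(3,0) a5@(0,1) a6@(3,3) a7@(3,3) a8@(0,0) a9@(1,0) | pheromone: 4 2 0 0 0 / 4 0 0 0 0 / 0 0 0 0 0 / 2 0 0 10 0 / 0 0 0 0 0 / 0 0 0 3 0
t=2: a0@(0,0) a1@(0,0) a2@(5,3) a3@(3,3) a4@(3,0) a5@(0,0) a6@(3,3) a7@(3,3) a8@(0,0) a9@(0,0) | pheromone: 13 1 0 0 0 / 3 0 0 0 0 / 0 0 0 0 0 / 3 0 0 15 0 / 0 0 0 0 0 / 0 0 0 4 0
t=3: a0@(0,0) a1@(0,0) a2@(5,3) a3@(3,3) a4@(3,0) a5@(0,0) a6@(3,3) a7@(3,3) a8@(0,0) a9@(0,0) | pheromone: 22 0 0 0 0 / 2 0 0 0 0 / 0 0 0 0 0 / 4 0 0 20 0 / 0 0 0 0 0 / 0 0 0 5 0
t=4: a0@(0,0) a1@(0,0) a2@(5,3) a3@(3,3) a4@(3,0) a5@(0,0) a6@(3,3) a7@(3,3) a8@(0,0) a9@(0,0) | pheromone: 31 0 0 0 0 / 1 0 0 0 0 / 0 0 0 0 0 / 5 0 0 25 0 / 0 0 0 0 0 / 0 0 0 6 0
t=5: a0@(0,0) a1@(0,0) a2@(5,3) a3@(3,3) a4@(3,0) a5@(0,0) a6@(3,3) a7@(3,3) a8@(0,0) a9@(0,0) | pheromone: 40 0 0 0 0 / 0 0 0 0 0 / 0 0 0 0 0 / 6 0 0 30 0 / 0 0 0 0 0 / 0 0 0 7 0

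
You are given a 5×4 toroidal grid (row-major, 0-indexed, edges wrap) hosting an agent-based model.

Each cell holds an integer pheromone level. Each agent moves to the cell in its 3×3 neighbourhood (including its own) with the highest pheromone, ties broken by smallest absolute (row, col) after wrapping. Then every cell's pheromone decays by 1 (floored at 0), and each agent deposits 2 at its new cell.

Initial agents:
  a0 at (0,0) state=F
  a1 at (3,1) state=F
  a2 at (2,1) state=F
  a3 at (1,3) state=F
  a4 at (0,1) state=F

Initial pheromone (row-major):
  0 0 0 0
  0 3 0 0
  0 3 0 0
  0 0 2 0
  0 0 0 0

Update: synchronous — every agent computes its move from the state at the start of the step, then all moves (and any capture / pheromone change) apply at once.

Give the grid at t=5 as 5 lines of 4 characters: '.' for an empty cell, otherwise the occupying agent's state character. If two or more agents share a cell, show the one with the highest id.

t=1: a0@(1,1) a1@(2,1) a2@(1,1) a3@(0,0) a4@(1,1) | pheromone: 2 0 0 0 / 0 8 0 0 / 0 4 0 0 / 0 0 1 0 / 0 0 0 0
t=2: a0@(1,1) a1@(1,1) a2@(1,1) a3@(1,1) a4@(1,1) | pheromone: 1 0 0 0 / 0 17 0 0 / 0 3 0 0 / 0 0 0 0 / 0 0 0 0
t=3: a0@(1,1) a1@(1,1) a2@(1,1) a3@(1,1) a4@(1,1) | pheromone: 0 0 0 0 / 0 26 0 0 / 0 2 0 0 / 0 0 0 0 / 0 0 0 0
t=4: a0@(1,1) a1@(1,1) a2@(1,1) a3@(1,1) a4@(1,1) | pheromone: 0 0 0 0 / 0 35 0 0 / 0 1 0 0 / 0 0 0 0 / 0 0 0 0
t=5: a0@(1,1) a1@(1,1) a2@(1,1) a3@(1,1) a4@(1,1) | pheromone: 0 0 0 0 / 0 44 0 0 / 0 0 0 0 / 0 0 0 0 / 0 0 0 0

....
.F..
....
....
....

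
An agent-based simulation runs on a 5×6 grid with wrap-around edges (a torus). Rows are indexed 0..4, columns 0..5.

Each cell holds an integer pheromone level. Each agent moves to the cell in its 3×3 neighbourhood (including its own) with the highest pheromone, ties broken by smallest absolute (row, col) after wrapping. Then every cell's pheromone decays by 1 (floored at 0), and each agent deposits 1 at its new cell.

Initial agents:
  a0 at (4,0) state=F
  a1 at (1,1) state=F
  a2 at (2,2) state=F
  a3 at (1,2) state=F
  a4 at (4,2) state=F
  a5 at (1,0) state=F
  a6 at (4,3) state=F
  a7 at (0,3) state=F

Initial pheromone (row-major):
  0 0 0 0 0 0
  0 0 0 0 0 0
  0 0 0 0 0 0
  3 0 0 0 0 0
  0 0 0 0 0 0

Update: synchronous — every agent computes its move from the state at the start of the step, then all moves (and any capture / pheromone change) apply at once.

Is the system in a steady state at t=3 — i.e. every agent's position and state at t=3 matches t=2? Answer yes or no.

t=1: a0@(3,0) a1@(0,0) a2@(1,1) a3@(0,1) a4@(0,1) a5@(0,0) a6@(0,2) a7@(0,2) | pheromone: 2 2 2 0 0 0 / 0 1 0 0 0 0 / 0 0 0 0 0 0 / 3 0 0 0 0 0 / 0 0 0 0 0 0
t=2: a0@(3,0) a1@(0,0) a2@(0,0) a3@(0,0) a4@(0,0) a5@(0,0) a6@(0,1) a7@(0,1) | pheromone: 6 3 1 0 0 0 / 0 0 0 0 0 0 / 0 0 0 0 0 0 / 3 0 0 0 0 0 / 0 0 0 0 0 0
t=3: a0@(3,0) a1@(0,0) a2@(0,0) a3@(0,0) a4@(0,0) a5@(0,0) a6@(0,0) a7@(0,0) | pheromone: 12 2 0 0 0 0 / 0 0 0 0 0 0 / 0 0 0 0 0 0 / 3 0 0 0 0 0 / 0 0 0 0 0 0

no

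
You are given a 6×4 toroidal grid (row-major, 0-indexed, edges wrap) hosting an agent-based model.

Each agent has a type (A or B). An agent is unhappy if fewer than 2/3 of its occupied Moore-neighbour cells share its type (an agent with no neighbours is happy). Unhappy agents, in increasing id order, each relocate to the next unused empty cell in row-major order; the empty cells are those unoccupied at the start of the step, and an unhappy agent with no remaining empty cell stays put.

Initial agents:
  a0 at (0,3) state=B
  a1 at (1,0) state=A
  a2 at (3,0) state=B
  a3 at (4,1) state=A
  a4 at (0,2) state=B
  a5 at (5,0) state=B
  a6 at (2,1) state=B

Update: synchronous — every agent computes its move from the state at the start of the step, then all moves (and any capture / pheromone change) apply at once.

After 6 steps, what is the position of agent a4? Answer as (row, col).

t=1: a0@(0,3):B a1@(0,0):A a2@(0,1):B a3@(1,1):A a4@(0,2):B a5@(1,2):B a6@(1,3):B
t=2: a0@(0,3):B a1@(1,0):A a2@(2,0):B a3@(2,1):A a4@(0,2):B a5@(1,2):B a6@(1,3):B
t=3: a0@(0,3):B a1@(0,0):A a2@(0,1):B a3@(1,1):A a4@(0,2):B a5@(1,2):B a6@(1,3):B
t=4: a0@(0,3):B a1@(1,0):A a2@(2,0):B a3@(2,1):A a4@(0,2):B a5@(1,2):B a6@(1,3):B
t=5: a0@(0,3):B a1@(0,0):A a2@(0,1):B a3@(1,1):A a4@(0,2):B a5@(1,2):B a6@(1,3):B
t=6: a0@(0,3):B a1@(1,0):A a2@(2,0):B a3@(2,1):A a4@(0,2):B a5@(1,2):B a6@(1,3):B

(0, 2)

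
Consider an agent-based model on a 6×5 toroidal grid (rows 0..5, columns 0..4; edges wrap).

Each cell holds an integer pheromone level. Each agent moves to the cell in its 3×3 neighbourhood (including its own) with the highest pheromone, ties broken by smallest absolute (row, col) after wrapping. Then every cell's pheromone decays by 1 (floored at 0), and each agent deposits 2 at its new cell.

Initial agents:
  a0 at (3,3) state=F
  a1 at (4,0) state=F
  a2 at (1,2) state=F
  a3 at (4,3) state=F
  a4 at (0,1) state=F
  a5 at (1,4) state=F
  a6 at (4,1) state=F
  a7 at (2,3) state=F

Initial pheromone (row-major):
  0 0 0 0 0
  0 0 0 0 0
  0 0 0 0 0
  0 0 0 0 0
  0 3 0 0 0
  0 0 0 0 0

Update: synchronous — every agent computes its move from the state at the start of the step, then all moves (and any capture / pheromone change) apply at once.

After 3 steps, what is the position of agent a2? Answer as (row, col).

(0, 0)

t=1: a0@(2,2) a1@(4,1) a2@(0,1) a3@(3,2) a4@(0,0) a5@(0,0) a6@(4,1) a7@(1,2) | pheromone: 4 2 0 0 0 / 0 0 2 0 0 / 0 0 2 0 0 / 0 0 2 0 0 / 0 6 0 0 0 / 0 0 0 0 0
t=2: a0@(1,2) a1@(4,1) a2@(0,0) a3@(4,1) a4@(0,0) a5@(0,0) a6@(4,1) a7@(0,1) | pheromone: 9 3 0 0 0 / 0 0 3 0 0 / 0 0 1 0 0 / 0 0 1 0 0 / 0 11 0 0 0 / 0 0 0 0 0
t=3: a0@(0,1) a1@(4,1) a2@(0,0) a3@(4,1) a4@(0,0) a5@(0,0) a6@(4,1) a7@(0,0) | pheromone: 16 4 0 0 0 / 0 0 2 0 0 / 0 0 0 0 0 / 0 0 0 0 0 / 0 16 0 0 0 / 0 0 0 0 0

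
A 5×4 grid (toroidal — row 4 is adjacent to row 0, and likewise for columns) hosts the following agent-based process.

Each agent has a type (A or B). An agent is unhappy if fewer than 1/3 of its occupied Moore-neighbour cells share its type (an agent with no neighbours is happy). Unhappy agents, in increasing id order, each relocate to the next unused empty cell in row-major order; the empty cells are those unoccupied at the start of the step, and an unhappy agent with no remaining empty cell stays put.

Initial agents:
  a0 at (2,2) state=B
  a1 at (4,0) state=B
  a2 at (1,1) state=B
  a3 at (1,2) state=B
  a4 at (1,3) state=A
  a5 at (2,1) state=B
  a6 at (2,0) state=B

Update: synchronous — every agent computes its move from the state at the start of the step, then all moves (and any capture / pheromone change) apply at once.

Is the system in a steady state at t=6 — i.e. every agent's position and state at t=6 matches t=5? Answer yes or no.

no

t=1: a0@(2,2):B a1@(4,0):B a2@(1,1):B a3@(1,2):B a4@(0,0):A a5@(2,1):B a6@(2,0):B
t=2: a0@(2,2):B a1@(0,1):B a2@(1,1):B a3@(1,2):B a4@(0,2):A a5@(2,1):B a6@(2,0):B
t=3: a0@(2,2):B a1@(0,1):B a2@(1,1):B a3@(1,2):B a4@(0,0):A a5@(2,1):B a6@(2,0):B
t=4: a0@(2,2):B a1@(0,1):B a2@(1,1):B a3@(1,2):B a4@(0,2):A a5@(2,1):B a6@(2,0):B
t=5: a0@(2,2):B a1@(0,1):B a2@(1,1):B a3@(1,2):B a4@(0,0):A a5@(2,1):B a6@(2,0):B
t=6: a0@(2,2):B a1@(0,1):B a2@(1,1):B a3@(1,2):B a4@(0,2):A a5@(2,1):B a6@(2,0):B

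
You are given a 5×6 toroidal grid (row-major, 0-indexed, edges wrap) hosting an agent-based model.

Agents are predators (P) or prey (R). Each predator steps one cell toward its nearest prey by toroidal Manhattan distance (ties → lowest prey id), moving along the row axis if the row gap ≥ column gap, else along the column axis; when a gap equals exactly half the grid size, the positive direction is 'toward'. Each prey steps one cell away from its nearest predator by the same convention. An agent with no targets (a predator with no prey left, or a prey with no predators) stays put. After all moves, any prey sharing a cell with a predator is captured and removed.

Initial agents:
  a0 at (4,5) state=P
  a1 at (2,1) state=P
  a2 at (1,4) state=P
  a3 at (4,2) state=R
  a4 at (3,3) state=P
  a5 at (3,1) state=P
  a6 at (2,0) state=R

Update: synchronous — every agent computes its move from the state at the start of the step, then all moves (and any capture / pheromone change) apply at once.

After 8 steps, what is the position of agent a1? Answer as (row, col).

t=1: a0@(4,0):P a1@(2,0):P a2@(1,5):P a3@(0,2):R a4@(4,3):P a5@(4,1):P a6@(2,5):R
t=2: a0@(4,1):P a1@(2,5):P a2@(2,5):P a3@(1,2):R a4@(0,3):P a5@(0,1):P a6@(2,4):R
t=3: a0@(0,1):P a1@(2,4):P a2@(2,4):P a3@(2,2):R a4@(1,3):P a5@(1,1):P a6@(2,3):R
t=4: a0@(1,1):P a1@(2,3):P a2@(2,3):P a4@(2,3):P a5@(2,1):P a6@(2,2):R
t=5: a0@(2,1):P a1@(2,2):P a2@(2,2):P a4@(2,2):P a5@(2,2):P
t=6: (unchanged — steady state)

(2, 2)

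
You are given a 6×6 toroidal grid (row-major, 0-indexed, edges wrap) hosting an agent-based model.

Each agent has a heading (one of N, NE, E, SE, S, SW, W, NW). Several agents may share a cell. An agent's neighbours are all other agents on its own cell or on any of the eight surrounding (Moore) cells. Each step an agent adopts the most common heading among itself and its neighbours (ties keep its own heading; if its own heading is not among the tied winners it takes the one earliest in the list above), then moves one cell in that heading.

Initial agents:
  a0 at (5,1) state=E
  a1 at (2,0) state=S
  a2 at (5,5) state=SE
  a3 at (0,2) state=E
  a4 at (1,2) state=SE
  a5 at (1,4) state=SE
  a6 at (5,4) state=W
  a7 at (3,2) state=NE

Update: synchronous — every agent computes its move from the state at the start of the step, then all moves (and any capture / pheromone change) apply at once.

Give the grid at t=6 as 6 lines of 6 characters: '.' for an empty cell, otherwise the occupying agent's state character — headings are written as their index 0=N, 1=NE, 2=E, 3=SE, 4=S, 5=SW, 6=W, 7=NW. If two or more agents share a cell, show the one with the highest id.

t=1: a0@(5,2):E a1@(3,0):S a2@(0,0):SE a3@(0,3):E a4@(2,3):SE a5@(2,5):SE a6@(5,3):W a7@(2,3):NE
t=2: a0@(5,3):E a1@(4,0):S a2@(1,1):SE a3@(0,4):E a4@(3,4):SE a5@(3,0):SE a6@(5,4):E a7@(1,4):NE
t=3: a0@(5,4):E a1@(5,0):S a2@(2,2):SE a3@(0,5):E a4@(4,5):SE a5@(4,1):SE a6@(5,5):E a7@(0,5):NE
t=4: a0@(5,5):E a1@(5,1):E a2@(3,3):SE a3@(0,0):E a4@(4,0):E a5@(5,2):SE a6@(5,0):E a7@(0,0):E
t=5: a0@(5,0):E a1@(5,2):E a2@(4,4):SE a3@(0,1):E a4@(4,1):E a5@(0,3):SE a6@(5,1):E a7@(0,1):E
t=6: a0@(5,1):E a1@(5,3):E a2@(5,5):SE a3@(0,2):E a4@(4,2):E a5@(1,4):SE a6@(5,2):E a7@(0,2):E

..2...
....3.
......
......
..2...
.222.3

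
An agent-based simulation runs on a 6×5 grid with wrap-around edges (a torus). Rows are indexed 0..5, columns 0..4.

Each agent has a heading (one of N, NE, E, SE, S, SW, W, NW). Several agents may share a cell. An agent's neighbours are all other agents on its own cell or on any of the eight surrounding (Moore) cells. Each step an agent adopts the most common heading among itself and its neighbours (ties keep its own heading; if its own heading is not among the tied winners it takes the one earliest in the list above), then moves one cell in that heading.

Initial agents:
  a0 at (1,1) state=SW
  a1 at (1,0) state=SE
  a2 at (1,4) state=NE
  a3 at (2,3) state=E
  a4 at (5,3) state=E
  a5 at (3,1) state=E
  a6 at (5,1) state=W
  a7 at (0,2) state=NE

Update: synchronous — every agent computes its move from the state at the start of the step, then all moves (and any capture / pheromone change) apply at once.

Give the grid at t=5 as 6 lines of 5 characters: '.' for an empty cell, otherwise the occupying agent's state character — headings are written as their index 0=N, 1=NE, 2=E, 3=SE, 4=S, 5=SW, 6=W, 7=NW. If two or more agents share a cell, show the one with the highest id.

t=1: a0@(2,0):SW a1@(2,1):SE a2@(0,0):NE a3@(2,4):E a4@(5,4):E a5@(3,2):E a6@(5,0):W a7@(5,3):NE
t=2: a0@(3,4):SW a1@(3,2):SE a2@(5,1):NE a3@(2,0):E a4@(4,0):NE a5@(3,3):E a6@(5,4):W a7@(4,4):NE
t=3: a0@(2,0):NE a1@(4,3):SE a2@(4,2):NE a3@(2,1):E a4@(3,1):NE a5@(3,4):E a6@(4,0):NE a7@(3,0):NE
t=4: a0@(1,1):NE a1@(5,4):SE a2@(3,3):NE a3@(1,2):NE a4@(2,2):NE a5@(2,0):NE a6@(3,1):NE a7@(2,1):NE
t=5: a0@(0,2):NE a1@(0,0):SE a2@(2,4):NE a3@(0,3):NE a4@(1,3):NE a5@(1,1):NE a6@(2,2):NE a7@(1,2):NE

3.11.
.111.
..1.1
.....
.....
.....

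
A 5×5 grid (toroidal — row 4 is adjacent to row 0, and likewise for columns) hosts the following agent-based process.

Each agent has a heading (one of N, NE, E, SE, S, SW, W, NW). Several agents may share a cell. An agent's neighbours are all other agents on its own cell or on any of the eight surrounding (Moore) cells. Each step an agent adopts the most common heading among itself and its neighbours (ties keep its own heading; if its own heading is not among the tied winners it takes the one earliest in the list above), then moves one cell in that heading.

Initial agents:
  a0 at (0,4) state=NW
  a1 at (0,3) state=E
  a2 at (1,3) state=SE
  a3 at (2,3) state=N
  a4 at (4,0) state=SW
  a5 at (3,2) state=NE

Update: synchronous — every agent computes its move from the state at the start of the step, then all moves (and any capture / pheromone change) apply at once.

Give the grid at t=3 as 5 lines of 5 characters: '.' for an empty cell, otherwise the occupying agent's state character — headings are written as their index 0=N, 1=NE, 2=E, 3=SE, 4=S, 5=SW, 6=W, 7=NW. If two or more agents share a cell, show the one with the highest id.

t=1: a0@(4,3):NW a1@(0,4):E a2@(2,4):SE a3@(1,3):N a4@(0,4):SW a5@(2,3):NE
t=2: a0@(3,2):NW a1@(0,0):E a2@(3,0):SE a3@(0,3):N a4@(1,3):SW a5@(1,4):NE
t=3: a0@(2,1):NW a1@(0,1):E a2@(4,1):SE a3@(4,3):N a4@(2,2):SW a5@(0,0):NE

12...
.....
.75..
.....
.3.0.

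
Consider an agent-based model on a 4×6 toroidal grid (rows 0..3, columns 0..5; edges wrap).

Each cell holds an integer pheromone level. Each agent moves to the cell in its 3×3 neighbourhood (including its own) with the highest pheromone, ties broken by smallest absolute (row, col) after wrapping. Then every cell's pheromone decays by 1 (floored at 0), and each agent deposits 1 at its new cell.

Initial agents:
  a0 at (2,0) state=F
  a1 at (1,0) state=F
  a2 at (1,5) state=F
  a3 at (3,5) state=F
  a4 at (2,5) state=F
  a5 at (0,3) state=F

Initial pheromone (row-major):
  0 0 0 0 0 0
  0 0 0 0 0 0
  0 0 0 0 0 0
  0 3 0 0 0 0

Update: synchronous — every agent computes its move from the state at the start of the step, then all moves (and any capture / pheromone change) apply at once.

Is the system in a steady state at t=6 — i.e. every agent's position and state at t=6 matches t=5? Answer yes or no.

yes

t=1: a0@(3,1) a1@(0,0) a2@(0,0) a3@(0,0) a4@(1,0) a5@(0,2) | pheromone: 3 0 1 0 0 0 / 1 0 0 0 0 0 / 0 0 0 0 0 0 / 0 3 0 0 0 0
t=2: a0@(0,0) a1@(0,0) a2@(0,0) a3@(0,0) a4@(0,0) a5@(3,1) | pheromone: 7 0 0 0 0 0 / 0 0 0 0 0 0 / 0 0 0 0 0 0 / 0 3 0 0 0 0
t=3: a0@(0,0) a1@(0,0) a2@(0,0) a3@(0,0) a4@(0,0) a5@(0,0) | pheromone: 12 0 0 0 0 0 / 0 0 0 0 0 0 / 0 0 0 0 0 0 / 0 2 0 0 0 0
t=4: a0@(0,0) a1@(0,0) a2@(0,0) a3@(0,0) a4@(0,0) a5@(0,0) | pheromone: 17 0 0 0 0 0 / 0 0 0 0 0 0 / 0 0 0 0 0 0 / 0 1 0 0 0 0
t=5: a0@(0,0) a1@(0,0) a2@(0,0) a3@(0,0) a4@(0,0) a5@(0,0) | pheromone: 22 0 0 0 0 0 / 0 0 0 0 0 0 / 0 0 0 0 0 0 / 0 0 0 0 0 0
t=6: a0@(0,0) a1@(0,0) a2@(0,0) a3@(0,0) a4@(0,0) a5@(0,0) | pheromone: 27 0 0 0 0 0 / 0 0 0 0 0 0 / 0 0 0 0 0 0 / 0 0 0 0 0 0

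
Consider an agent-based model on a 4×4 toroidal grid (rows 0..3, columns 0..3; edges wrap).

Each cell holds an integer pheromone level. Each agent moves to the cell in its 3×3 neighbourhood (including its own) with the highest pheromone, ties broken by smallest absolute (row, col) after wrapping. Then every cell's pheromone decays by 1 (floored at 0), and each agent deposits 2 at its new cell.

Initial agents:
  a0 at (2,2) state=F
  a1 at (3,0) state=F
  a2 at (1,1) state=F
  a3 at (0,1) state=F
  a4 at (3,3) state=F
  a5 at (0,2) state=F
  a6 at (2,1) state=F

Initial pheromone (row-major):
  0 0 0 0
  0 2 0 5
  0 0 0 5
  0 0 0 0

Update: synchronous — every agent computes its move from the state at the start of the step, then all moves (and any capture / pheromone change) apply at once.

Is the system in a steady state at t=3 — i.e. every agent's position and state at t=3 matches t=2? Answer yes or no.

t=1: a0@(1,3) a1@(2,3) a2@(1,1) a3@(1,1) a4@(2,3) a5@(1,3) a6@(1,1) | pheromone: 0 0 0 0 / 0 7 0 8 / 0 0 0 8 / 0 0 0 0
t=2: a0@(1,3) a1@(1,3) a2@(1,1) a3@(1,1) a4@(1,3) a5@(1,3) a6@(1,1) | pheromone: 0 0 0 0 / 0 12 0 15 / 0 0 0 7 / 0 0 0 0
t=3: a0@(1,3) a1@(1,3) a2@(1,1) a3@(1,1) a4@(1,3) a5@(1,3) a6@(1,1) | pheromone: 0 0 0 0 / 0 17 0 22 / 0 0 0 6 / 0 0 0 0

yes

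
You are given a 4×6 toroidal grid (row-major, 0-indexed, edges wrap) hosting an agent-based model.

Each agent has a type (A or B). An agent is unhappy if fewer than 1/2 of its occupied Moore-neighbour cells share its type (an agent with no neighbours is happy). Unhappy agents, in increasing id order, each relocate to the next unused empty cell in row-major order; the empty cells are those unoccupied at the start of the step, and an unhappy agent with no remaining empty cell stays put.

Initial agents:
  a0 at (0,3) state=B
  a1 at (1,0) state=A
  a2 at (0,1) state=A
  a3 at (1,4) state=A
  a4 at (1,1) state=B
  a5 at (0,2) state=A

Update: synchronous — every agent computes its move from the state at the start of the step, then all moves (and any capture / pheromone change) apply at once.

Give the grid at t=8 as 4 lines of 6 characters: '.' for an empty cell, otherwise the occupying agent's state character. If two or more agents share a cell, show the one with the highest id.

.ABA.B
.AA...
......
......

t=1: a0@(0,0):B a1@(1,0):A a2@(0,1):A a3@(0,4):A a4@(0,5):B a5@(1,2):A
t=2: a0@(0,2):B a1@(0,3):A a2@(0,1):A a3@(1,1):A a4@(1,3):B a5@(1,2):A
t=3: a0@(0,0):B a1@(0,4):A a2@(0,1):A a3@(1,1):A a4@(0,5):B a5@(1,2):A
t=4: a0@(0,2):B a1@(0,3):A a2@(0,1):A a3@(1,1):A a4@(0,5):B a5@(1,2):A
t=5: a0@(0,0):B a1@(0,3):A a2@(0,1):A a3@(1,1):A a4@(0,5):B a5@(1,2):A
t=6: a0@(0,2):B a1@(0,3):A a2@(0,1):A a3@(1,1):A a4@(0,5):B a5@(1,2):A
t=7: a0@(0,0):B a1@(0,3):A a2@(0,1):A a3@(1,1):A a4@(0,5):B a5@(1,2):A
t=8: a0@(0,2):B a1@(0,3):A a2@(0,1):A a3@(1,1):A a4@(0,5):B a5@(1,2):A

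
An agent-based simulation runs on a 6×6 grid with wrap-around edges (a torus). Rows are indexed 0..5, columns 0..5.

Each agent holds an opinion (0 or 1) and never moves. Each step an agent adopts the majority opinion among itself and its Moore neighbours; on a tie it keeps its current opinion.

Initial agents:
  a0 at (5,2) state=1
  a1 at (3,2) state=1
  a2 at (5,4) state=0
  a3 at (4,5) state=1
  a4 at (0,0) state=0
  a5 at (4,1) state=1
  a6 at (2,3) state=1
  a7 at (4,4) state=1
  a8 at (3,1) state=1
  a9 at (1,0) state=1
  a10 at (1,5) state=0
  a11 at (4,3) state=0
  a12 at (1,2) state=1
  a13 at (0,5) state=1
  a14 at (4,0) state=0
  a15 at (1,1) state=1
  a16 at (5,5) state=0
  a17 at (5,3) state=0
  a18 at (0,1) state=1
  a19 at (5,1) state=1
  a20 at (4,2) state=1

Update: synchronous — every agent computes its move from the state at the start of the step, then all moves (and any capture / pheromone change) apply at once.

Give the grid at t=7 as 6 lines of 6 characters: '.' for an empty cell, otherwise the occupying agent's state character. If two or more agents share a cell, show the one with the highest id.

11...0
111..0
...1..
.11...
111100
.11000

t=1: a0@(5,2):1 a1@(3,2):1 a2@(5,4):0 a3@(4,5):0 a4@(0,0):1 a5@(4,1):1 a6@(2,3):1 a7@(4,4):0 a8@(3,1):1 a9@(1,0):1 a10@(1,5):0 a11@(4,3):1 a12@(1,2):1 a13@(0,5):0 a14@(4,0):1 a15@(1,1):1 a16@(5,5):0 a17@(5,3):0 a18@(0,1):1 a19@(5,1):1 a20@(4,2):1
t=2: (unchanged — steady state)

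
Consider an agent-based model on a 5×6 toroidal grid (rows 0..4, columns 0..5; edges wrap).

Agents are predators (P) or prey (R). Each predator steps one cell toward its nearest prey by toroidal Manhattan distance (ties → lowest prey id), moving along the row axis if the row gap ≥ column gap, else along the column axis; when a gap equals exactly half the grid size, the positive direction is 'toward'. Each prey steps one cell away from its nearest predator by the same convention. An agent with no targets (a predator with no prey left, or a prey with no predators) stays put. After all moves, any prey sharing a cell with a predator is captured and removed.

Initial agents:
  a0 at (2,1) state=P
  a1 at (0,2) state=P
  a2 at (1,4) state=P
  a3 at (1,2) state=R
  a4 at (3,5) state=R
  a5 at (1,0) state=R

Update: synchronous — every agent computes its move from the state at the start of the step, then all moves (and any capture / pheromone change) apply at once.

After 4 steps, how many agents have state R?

3

t=1: a0@(1,1):P a1@(1,2):P a2@(1,3):P a3@(2,2):R a4@(3,4):R a5@(0,0):R
t=2: a0@(2,1):P a1@(2,2):P a2@(2,3):P a3@(3,2):R a4@(4,4):R a5@(4,0):R
t=3: a0@(3,1):P a1@(3,2):P a2@(3,3):P a3@(4,2):R a4@(0,4):R a5@(0,0):R
t=4: a0@(4,1):P a1@(4,2):P a2@(4,3):P a3@(0,2):R a4@(1,4):R a5@(1,0):R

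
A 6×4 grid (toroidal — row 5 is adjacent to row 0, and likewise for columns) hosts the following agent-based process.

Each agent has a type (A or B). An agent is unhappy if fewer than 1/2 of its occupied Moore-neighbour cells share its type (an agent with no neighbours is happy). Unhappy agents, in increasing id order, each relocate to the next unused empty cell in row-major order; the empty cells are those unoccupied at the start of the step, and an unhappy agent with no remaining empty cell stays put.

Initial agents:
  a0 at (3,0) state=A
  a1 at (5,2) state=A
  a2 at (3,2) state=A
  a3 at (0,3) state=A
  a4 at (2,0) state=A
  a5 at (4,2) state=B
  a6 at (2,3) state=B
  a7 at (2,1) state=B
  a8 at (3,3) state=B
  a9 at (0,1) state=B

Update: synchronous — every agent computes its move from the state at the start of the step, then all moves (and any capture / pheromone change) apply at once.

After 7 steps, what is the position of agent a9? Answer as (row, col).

(4, 0)

t=1: a0@(0,0):A a1@(0,2):A a2@(1,0):A a3@(0,3):A a4@(1,1):A a5@(1,2):B a6@(1,3):B a7@(2,2):B a8@(3,1):B a9@(4,0):B
t=2: a0@(0,0):A a1@(0,2):A a2@(1,0):A a3@(0,3):A a4@(1,1):A a5@(0,1):B a6@(2,0):B a7@(2,2):B a8@(3,1):B a9@(4,0):B
t=3: a0@(0,0):A a1@(0,2):A a2@(1,0):A a3@(0,3):A a4@(1,1):A a5@(1,2):B a6@(1,3):B a7@(2,2):B a8@(3,1):B a9@(4,0):B
t=4: a0@(0,0):A a1@(0,2):A a2@(1,0):A a3@(0,3):A a4@(1,1):A a5@(0,1):B a6@(2,0):B a7@(2,2):B a8@(3,1):B a9@(4,0):B
t=5: a0@(0,0):A a1@(0,2):A a2@(1,0):A a3@(0,3):A a4@(1,1):A a5@(1,2):B a6@(1,3):B a7@(2,2):B a8@(3,1):B a9@(4,0):B
t=6: a0@(0,0):A a1@(0,2):A a2@(1,0):A a3@(0,3):A a4@(1,1):A a5@(0,1):B a6@(2,0):B a7@(2,2):B a8@(3,1):B a9@(4,0):B
t=7: a0@(0,0):A a1@(0,2):A a2@(1,0):A a3@(0,3):A a4@(1,1):A a5@(1,2):B a6@(1,3):B a7@(2,2):B a8@(3,1):B a9@(4,0):B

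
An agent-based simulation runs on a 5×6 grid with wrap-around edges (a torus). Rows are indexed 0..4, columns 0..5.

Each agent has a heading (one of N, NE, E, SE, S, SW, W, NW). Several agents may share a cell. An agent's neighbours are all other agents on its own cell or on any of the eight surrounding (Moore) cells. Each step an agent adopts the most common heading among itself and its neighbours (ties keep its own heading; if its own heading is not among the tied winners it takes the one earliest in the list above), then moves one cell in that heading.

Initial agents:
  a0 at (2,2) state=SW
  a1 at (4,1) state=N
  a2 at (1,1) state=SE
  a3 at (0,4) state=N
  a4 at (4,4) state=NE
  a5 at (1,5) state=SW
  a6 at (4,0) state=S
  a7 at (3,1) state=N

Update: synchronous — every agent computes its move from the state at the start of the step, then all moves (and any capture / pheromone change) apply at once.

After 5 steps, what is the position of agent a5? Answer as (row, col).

(2, 2)

t=1: a0@(3,1):SW a1@(3,1):N a2@(2,2):SE a3@(4,4):N a4@(3,5):NE a5@(2,4):SW a6@(3,0):N a7@(2,1):N
t=2: a0@(2,1):N a1@(2,1):N a2@(1,2):N a3@(3,4):N a4@(2,5):N a5@(3,3):SW a6@(2,0):N a7@(1,1):N
t=3: a0@(1,1):N a1@(1,1):N a2@(0,2):N a3@(2,4):N a4@(1,5):N a5@(4,2):SW a6@(1,0):N a7@(0,1):N
t=4: a0@(0,1):N a1@(0,1):N a2@(4,2):N a3@(1,4):N a4@(0,5):N a5@(3,2):N a6@(0,0):N a7@(4,1):N
t=5: a0@(4,1):N a1@(4,1):N a2@(3,2):N a3@(0,4):N a4@(4,5):N a5@(2,2):N a6@(4,0):N a7@(3,1):N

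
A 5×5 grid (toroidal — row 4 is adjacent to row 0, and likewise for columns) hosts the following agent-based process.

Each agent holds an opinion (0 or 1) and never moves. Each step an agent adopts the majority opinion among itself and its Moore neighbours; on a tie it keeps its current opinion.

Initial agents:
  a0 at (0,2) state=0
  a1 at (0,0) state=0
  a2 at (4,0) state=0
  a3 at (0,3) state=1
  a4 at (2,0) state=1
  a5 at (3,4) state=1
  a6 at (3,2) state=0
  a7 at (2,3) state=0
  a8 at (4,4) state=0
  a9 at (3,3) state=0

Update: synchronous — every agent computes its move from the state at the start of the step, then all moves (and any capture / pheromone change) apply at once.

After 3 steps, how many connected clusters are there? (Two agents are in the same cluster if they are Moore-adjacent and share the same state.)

t=1: a0@(0,2):0 a1@(0,0):0 a2@(4,0):0 a3@(0,3):0 a4@(2,0):1 a5@(3,4):0 a6@(3,2):0 a7@(2,3):0 a8@(4,4):0 a9@(3,3):0
t=2: (unchanged — steady state)

2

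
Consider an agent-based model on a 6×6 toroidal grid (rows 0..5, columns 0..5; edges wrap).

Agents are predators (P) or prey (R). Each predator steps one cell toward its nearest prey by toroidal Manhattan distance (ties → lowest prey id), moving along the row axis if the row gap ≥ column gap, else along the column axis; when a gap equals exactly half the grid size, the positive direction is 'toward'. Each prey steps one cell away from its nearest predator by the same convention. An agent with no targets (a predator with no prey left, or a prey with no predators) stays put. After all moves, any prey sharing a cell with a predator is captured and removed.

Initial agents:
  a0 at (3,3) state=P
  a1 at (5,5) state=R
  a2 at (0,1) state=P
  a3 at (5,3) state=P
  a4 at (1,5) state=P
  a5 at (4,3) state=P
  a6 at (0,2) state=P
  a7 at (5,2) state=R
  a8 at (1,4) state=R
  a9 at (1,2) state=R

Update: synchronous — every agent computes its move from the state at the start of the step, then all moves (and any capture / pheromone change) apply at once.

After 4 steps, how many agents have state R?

t=1: a0@(4,3):P a1@(5,0):R a2@(5,1):P a3@(5,2):P a4@(1,4):P a5@(5,3):P a6@(5,2):P a8@(1,3):R a9@(2,2):R
t=2: a0@(5,3):P a1@(5,5):R a2@(5,0):P a3@(5,1):P a4@(1,3):P a5@(0,3):P a6@(5,1):P a8@(1,2):R a9@(1,2):R
t=3: a0@(5,4):P a2@(5,5):P a3@(5,0):P a4@(1,2):P a5@(1,3):P a6@(5,0):P a8@(1,1):R a9@(1,1):R
t=4: a0@(5,5):P a2@(0,5):P a3@(0,0):P a4@(1,1):P a5@(1,2):P a6@(0,0):P a8@(1,0):R a9@(1,0):R

2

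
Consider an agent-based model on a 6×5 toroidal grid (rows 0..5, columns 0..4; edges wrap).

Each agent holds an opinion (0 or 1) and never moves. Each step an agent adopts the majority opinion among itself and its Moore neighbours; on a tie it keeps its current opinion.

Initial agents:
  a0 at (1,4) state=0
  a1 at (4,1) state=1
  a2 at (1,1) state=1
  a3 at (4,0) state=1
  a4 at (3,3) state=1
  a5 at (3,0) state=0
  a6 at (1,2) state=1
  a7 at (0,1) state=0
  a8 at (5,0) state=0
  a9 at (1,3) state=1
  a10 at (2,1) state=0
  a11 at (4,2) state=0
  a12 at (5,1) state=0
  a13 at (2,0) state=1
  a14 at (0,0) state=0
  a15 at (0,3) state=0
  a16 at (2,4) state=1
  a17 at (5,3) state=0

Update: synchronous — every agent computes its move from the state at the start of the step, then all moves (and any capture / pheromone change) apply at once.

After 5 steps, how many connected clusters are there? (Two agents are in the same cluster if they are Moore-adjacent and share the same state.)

2

t=1: a0@(1,4):0 a1@(4,1):0 a2@(1,1):1 a3@(4,0):0 a4@(3,3):1 a5@(3,0):1 a6@(1,2):1 a7@(0,1):0 a8@(5,0):0 a9@(1,3):1 a10@(2,1):1 a11@(4,2):0 a12@(5,1):0 a13@(2,0):1 a14@(0,0):0 a15@(0,3):0 a16@(2,4):1 a17@(5,3):0
t=2: (unchanged — steady state)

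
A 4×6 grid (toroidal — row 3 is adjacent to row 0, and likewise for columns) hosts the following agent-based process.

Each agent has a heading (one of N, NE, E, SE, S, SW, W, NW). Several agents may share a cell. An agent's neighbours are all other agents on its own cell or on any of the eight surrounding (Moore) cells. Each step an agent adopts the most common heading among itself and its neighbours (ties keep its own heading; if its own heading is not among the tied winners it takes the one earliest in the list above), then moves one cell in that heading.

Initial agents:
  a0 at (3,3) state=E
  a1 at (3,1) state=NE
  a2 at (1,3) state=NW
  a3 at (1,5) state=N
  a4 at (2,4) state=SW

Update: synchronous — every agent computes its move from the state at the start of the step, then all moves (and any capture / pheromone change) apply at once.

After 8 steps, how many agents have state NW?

t=1: a0@(3,4):E a1@(2,2):NE a2@(0,2):NW a3@(0,5):N a4@(3,3):SW
t=2: a0@(3,5):E a1@(1,3):NE a2@(3,1):NW a3@(3,5):N a4@(0,2):SW
t=3: a0@(3,0):E a1@(0,4):NE a2@(2,0):NW a3@(2,5):N a4@(1,1):SW
t=4: a0@(3,1):E a1@(3,5):NE a2@(1,5):NW a3@(1,5):N a4@(2,0):SW
t=5: a0@(3,2):E a1@(2,0):NE a2@(0,4):NW a3@(0,5):N a4@(3,5):SW
t=6: a0@(3,3):E a1@(1,1):NE a2@(3,3):NW a3@(3,5):N a4@(0,4):SW
t=7: a0@(3,4):E a1@(0,2):NE a2@(2,2):NW a3@(2,5):N a4@(1,3):SW
t=8: a0@(3,5):E a1@(3,3):NE a2@(1,1):NW a3@(1,5):N a4@(2,2):SW

1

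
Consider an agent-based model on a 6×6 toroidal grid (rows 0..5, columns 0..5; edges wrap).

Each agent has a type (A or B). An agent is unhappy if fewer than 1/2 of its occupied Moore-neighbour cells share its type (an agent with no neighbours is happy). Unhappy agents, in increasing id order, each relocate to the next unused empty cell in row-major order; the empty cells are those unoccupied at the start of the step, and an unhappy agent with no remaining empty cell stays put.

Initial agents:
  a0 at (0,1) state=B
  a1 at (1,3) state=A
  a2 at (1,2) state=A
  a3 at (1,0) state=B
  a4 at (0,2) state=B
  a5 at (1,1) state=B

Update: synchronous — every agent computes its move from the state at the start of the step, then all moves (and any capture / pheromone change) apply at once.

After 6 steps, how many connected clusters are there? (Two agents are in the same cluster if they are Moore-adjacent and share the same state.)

2

t=1: a0@(0,1):B a1@(1,3):A a2@(0,0):A a3@(1,0):B a4@(0,2):B a5@(1,1):B
t=2: a0@(0,1):B a1@(0,3):A a2@(0,4):A a3@(1,0):B a4@(0,2):B a5@(1,1):B
t=3: (unchanged — steady state)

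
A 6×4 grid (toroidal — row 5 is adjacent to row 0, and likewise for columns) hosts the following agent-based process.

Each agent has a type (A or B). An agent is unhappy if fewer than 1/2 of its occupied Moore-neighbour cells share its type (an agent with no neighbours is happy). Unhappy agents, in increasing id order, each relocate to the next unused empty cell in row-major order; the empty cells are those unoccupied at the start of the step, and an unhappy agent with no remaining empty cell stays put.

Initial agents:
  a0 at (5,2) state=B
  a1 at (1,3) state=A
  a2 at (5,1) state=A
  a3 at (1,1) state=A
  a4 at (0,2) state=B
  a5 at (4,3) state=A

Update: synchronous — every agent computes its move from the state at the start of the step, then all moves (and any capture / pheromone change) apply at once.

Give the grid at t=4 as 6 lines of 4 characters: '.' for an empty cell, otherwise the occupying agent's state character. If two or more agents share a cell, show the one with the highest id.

t=1: a0@(0,0):B a1@(0,1):A a2@(0,3):A a3@(1,0):A a4@(1,2):B a5@(2,0):A
t=2: a0@(0,2):B a1@(1,1):A a2@(1,3):A a3@(1,0):A a4@(2,1):B a5@(2,0):A
t=3: a0@(0,0):B a1@(1,1):A a2@(1,3):A a3@(1,0):A a4@(0,1):B a5@(2,0):A
t=4: a0@(0,2):B a1@(1,1):A a2@(1,3):A a3@(1,0):A a4@(0,3):B a5@(2,0):A

..BB
AA.A
A...
....
....
....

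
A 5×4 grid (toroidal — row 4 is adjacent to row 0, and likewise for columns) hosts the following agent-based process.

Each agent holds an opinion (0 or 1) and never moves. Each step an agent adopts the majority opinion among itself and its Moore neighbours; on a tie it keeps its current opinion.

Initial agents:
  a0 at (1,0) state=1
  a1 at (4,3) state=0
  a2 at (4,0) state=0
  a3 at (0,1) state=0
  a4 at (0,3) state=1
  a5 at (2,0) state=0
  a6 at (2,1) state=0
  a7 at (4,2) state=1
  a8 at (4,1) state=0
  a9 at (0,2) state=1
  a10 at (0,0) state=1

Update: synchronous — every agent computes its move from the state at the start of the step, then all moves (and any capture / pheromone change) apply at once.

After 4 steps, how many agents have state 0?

t=1: a0@(1,0):1 a1@(4,3):1 a2@(4,0):0 a3@(0,1):1 a4@(0,3):1 a5@(2,0):0 a6@(2,1):0 a7@(4,2):1 a8@(4,1):0 a9@(0,2):1 a10@(0,0):0
t=2: a0@(1,0):1 a1@(4,3):1 a2@(4,0):0 a3@(0,1):1 a4@(0,3):1 a5@(2,0):0 a6@(2,1):0 a7@(4,2):1 a8@(4,1):0 a9@(0,2):1 a10@(0,0):1
t=3: a0@(1,0):1 a1@(4,3):1 a2@(4,0):1 a3@(0,1):1 a4@(0,3):1 a5@(2,0):0 a6@(2,1):0 a7@(4,2):1 a8@(4,1):1 a9@(0,2):1 a10@(0,0):1
t=4: (unchanged — steady state)

2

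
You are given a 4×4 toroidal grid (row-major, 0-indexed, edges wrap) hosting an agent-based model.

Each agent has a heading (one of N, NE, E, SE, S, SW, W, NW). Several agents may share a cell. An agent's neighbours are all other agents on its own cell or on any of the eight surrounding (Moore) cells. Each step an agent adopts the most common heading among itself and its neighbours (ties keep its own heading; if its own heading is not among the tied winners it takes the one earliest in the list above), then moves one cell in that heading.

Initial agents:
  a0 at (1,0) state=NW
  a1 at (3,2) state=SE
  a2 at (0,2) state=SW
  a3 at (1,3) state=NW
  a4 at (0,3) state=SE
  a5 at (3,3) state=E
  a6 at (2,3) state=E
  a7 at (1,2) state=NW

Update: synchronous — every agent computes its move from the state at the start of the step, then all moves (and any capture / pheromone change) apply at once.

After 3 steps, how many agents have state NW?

8

t=1: a0@(0,3):NW a1@(0,3):SE a2@(1,3):SE a3@(0,2):NW a4@(3,2):NW a5@(3,0):E a6@(1,2):NW a7@(0,1):NW
t=2: a0@(3,2):NW a1@(3,2):NW a2@(0,2):NW a3@(3,1):NW a4@(2,1):NW a5@(2,3):NW a6@(0,1):NW a7@(3,0):NW
t=3: a0@(2,1):NW a1@(2,1):NW a2@(3,1):NW a3@(2,0):NW a4@(1,0):NW a5@(1,2):NW a6@(3,0):NW a7@(2,3):NW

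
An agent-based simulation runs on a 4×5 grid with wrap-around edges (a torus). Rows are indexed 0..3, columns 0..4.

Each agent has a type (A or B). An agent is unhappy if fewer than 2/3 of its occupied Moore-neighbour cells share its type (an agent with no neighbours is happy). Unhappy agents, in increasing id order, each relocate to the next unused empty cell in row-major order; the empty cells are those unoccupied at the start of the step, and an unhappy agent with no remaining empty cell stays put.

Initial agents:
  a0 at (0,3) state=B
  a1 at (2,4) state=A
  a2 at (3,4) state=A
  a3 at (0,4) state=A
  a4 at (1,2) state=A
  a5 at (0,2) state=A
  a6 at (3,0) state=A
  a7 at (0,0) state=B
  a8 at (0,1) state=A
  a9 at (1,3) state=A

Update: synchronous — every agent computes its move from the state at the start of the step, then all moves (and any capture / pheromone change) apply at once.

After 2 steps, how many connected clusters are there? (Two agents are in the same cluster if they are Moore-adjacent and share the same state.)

t=1: a0@(1,0):B a1@(2,4):A a2@(1,1):A a3@(1,4):A a4@(1,2):A a5@(0,2):A a6@(3,0):A a7@(2,0):B a8@(0,1):A a9@(1,3):A
t=2: a0@(0,0):B a1@(0,3):A a2@(0,4):A a3@(2,1):A a4@(1,2):A a5@(0,2):A a6@(3,0):A a7@(2,2):B a8@(0,1):A a9@(1,3):A

3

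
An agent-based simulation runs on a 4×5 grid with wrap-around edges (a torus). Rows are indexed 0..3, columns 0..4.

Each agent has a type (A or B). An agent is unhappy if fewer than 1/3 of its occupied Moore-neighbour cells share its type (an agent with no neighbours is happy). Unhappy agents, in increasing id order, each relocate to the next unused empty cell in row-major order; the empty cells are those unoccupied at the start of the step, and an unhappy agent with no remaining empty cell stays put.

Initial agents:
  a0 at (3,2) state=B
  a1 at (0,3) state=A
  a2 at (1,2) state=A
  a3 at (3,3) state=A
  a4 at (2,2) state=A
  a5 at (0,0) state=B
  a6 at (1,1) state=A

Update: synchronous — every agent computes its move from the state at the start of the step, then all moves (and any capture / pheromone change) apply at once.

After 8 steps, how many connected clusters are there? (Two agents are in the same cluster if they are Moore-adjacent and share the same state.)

2

t=1: a0@(0,1):B a1@(0,3):A a2@(1,2):A a3@(3,3):A a4@(2,2):A a5@(0,2):B a6@(1,1):A
t=2: a0@(0,1):B a1@(0,3):A a2@(1,2):A a3@(3,3):A a4@(2,2):A a5@(0,0):B a6@(1,1):A
t=3: (unchanged — steady state)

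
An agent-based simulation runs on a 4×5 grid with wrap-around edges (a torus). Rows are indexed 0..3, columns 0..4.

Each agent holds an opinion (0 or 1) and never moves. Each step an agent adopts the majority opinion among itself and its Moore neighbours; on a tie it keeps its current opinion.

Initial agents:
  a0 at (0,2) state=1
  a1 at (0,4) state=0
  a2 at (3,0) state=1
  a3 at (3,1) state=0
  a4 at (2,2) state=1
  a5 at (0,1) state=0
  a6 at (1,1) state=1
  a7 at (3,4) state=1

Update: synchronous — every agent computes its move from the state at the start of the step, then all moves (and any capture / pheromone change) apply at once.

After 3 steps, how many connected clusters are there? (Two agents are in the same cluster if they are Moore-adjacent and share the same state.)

1

t=1: a0@(0,2):1 a1@(0,4):1 a2@(3,0):0 a3@(3,1):1 a4@(2,2):1 a5@(0,1):1 a6@(1,1):1 a7@(3,4):1
t=2: a0@(0,2):1 a1@(0,4):1 a2@(3,0):1 a3@(3,1):1 a4@(2,2):1 a5@(0,1):1 a6@(1,1):1 a7@(3,4):1
t=3: (unchanged — steady state)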